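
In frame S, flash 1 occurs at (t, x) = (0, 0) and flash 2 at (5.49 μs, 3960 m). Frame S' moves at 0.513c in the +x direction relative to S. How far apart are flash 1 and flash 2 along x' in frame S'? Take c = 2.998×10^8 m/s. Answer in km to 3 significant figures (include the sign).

γ = 1/√(1 − 0.513²) = 1.1650
Δx' = γ(Δx − vΔt) = 1.1650 × (3960 m − 0.513×(2.998×10^8 m/s)×5.49×10^-6 s)
= 1.1650 × (3115.7 m) = 3.63 km

Δx' ≈ 3.63 km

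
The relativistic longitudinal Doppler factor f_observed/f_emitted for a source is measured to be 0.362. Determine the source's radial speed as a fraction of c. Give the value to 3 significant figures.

f_obs/f_src = √((1−β)/(1+β)) = 0.362  ⇒  (1−β)/(1+β) = 0.13104
β = |1 − D²|/(1 + D²) = |1 − 0.13104|/(1 + 0.13104) = 0.768

β ≈ 0.768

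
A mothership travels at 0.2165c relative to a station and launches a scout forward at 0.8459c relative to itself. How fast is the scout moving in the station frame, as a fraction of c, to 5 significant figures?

u ≈ 0.89795c

Compose boost 2: (0.8459 + 0.2165)/(1 + 0.8459×0.2165) = 1.0624/1.183137 = 0.89795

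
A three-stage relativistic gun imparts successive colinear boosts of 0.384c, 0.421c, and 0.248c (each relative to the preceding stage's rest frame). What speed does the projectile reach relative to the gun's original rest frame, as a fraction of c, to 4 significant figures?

u ≈ 0.8030c

Compose boost 2: (0.421 + 0.384)/(1 + 0.421×0.384) = 0.8050/1.16166 = 0.692971
Compose boost 3: (0.248 + 0.692971)/(1 + 0.248×0.692971) = 0.940971/1.17186 = 0.8030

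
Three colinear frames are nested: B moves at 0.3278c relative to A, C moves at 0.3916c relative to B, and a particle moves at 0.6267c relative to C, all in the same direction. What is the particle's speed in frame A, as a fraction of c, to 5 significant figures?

u ≈ 0.90333c

Compose boost 2: (0.3916 + 0.3278)/(1 + 0.3916×0.3278) = 0.71940/1.128366 = 0.6375588
Compose boost 3: (0.6267 + 0.6375588)/(1 + 0.6267×0.6375588) = 1.264259/1.399558 = 0.90333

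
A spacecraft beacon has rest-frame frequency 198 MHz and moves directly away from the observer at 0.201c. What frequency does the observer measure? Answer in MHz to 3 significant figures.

f_obs ≈ 161 MHz

Relativistic Doppler: f_obs = f_src √((1−β)/(1+β))
= 198 × √(0.79900/1.2010) = 198 × 0.81565 = 161 MHz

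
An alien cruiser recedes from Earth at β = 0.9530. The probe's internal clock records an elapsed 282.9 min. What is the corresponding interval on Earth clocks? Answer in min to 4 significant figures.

γ = 1/√(1 − 0.9530²) = 3.30065
Time dilation: Δt = γτ₀ = 3.30065 × 282.9 min = 933.8 min

Δt ≈ 933.8 min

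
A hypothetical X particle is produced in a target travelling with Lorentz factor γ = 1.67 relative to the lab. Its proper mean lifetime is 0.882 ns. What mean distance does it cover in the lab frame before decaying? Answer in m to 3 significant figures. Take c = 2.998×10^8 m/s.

d ≈ 0.354 m

β = √(1 − 1/γ²) = √(1 − 1/1.67²) = 0.80090
Dilated lifetime: Δt = γτ₀ = 1.67 × 0.882 ns = 1.4729 ns
d = vΔt = 0.80090c × 1.4729 ns = 2.4011×10^8 m/s × 1.4729×10^-9 s = 0.354 m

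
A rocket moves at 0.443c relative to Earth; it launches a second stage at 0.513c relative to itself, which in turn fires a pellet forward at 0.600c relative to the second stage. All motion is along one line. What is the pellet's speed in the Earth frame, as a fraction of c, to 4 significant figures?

Compose boost 2: (0.513 + 0.443)/(1 + 0.513×0.443) = 0.9560/1.22726 = 0.778972
Compose boost 3: (0.600 + 0.778972)/(1 + 0.600×0.778972) = 1.37897/1.46738 = 0.9397

u ≈ 0.9397c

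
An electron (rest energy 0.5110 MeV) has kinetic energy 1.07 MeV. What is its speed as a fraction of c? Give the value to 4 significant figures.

β ≈ 0.9463

γ = 1 + K/(m₀c²) = 1 + 1.07/0.5110 = 3.09393
β = √(1 − 1/γ²) = 0.9463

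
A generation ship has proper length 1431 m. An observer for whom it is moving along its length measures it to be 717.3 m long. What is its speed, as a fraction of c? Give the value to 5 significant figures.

β ≈ 0.86530

γ = L₀/L = 1431/717.3 = 1.994981
β = √(1 − 1/γ²) = 0.86530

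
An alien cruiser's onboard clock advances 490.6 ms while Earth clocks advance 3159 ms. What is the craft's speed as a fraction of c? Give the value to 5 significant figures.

β ≈ 0.98787

γ = Δt/τ₀ = 3159/490.6 = 6.439054
β = √(1 − 1/γ²) = √(1 − 1/6.439054²) = 0.98787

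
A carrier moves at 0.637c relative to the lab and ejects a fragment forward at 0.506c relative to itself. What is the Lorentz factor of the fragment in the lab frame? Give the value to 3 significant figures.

γ ≈ 1.99

u_lab = (0.506 + 0.637)/(1 + 0.506×0.637) = 1.143/1.32232 = 0.864389
γ = 1/√(1 − 0.864389²) = 1.99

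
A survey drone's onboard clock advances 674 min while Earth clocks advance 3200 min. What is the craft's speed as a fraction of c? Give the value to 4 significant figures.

β ≈ 0.9776

γ = Δt/τ₀ = 3200/674 = 4.74777
β = √(1 − 1/γ²) = √(1 − 1/4.74777²) = 0.9776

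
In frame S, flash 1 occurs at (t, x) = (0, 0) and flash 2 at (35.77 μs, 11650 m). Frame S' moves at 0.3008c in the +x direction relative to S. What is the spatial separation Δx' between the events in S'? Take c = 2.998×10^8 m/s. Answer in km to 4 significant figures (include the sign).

Δx' ≈ 8.833 km

γ = 1/√(1 − 0.3008²) = 1.04856
Δx' = γ(Δx − vΔt) = 1.04856 × (11650 m − 0.3008×(2.998×10^8 m/s)×35.77×10^-6 s)
= 1.04856 × (8424.27 m) = 8.833 km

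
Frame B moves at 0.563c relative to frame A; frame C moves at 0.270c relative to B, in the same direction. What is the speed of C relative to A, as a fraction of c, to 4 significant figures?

u ≈ 0.7231c

Compose boost 2: (0.270 + 0.563)/(1 + 0.270×0.563) = 0.8330/1.15201 = 0.7231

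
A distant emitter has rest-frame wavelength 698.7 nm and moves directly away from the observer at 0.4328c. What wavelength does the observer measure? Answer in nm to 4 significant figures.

λ_obs ≈ 1110 nm

Relativistic Doppler: λ_obs = λ_src √((1+β)/(1−β))
= 698.7 × √(1.43280/0.567200) = 698.7 × 1.58937 = 1110 nm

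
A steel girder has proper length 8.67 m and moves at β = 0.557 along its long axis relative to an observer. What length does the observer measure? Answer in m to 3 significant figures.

γ = 1/√(1 − 0.557²) = 1.2041
Length contraction: L = L₀/γ = 8.67/1.2041 = 7.20 m

L ≈ 7.20 m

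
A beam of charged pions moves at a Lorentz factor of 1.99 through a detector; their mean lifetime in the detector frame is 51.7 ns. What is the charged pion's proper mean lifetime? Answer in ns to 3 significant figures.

γ = 1.99 (given)
Proper time: τ₀ = Δt/γ = 51.7/1.99 = 26.0 ns

τ₀ ≈ 26.0 ns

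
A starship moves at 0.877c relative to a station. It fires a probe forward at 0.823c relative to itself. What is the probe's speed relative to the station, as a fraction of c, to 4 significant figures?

Relativistic velocity addition: u = (u' + v)/(1 + u'v/c²)
= (0.823 + 0.877)/(1 + 0.823×0.877) = 1.700/1.72177 = 0.9874

u ≈ 0.9874c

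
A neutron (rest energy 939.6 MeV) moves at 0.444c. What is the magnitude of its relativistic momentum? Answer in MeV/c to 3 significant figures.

γ = 1/√(1 − 0.444²) = 1.1160
p = γβm₀c = 1.1160 × 0.444 × 939.6 MeV/c = 466 MeV/c

p ≈ 466 MeV/c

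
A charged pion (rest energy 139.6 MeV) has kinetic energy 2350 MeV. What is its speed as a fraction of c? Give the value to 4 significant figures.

γ = 1 + K/(m₀c²) = 1 + 2350/139.6 = 17.8338
β = √(1 − 1/γ²) = 0.9984

β ≈ 0.9984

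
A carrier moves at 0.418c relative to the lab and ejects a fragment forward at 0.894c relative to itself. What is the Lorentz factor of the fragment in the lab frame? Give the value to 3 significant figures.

u_lab = (0.894 + 0.418)/(1 + 0.894×0.418) = 1.312/1.37369 = 0.955090
γ = 1/√(1 − 0.955090²) = 3.37

γ ≈ 3.37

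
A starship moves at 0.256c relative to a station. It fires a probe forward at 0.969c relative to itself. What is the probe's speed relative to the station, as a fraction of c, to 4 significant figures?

u ≈ 0.9815c

Relativistic velocity addition: u = (u' + v)/(1 + u'v/c²)
= (0.969 + 0.256)/(1 + 0.969×0.256) = 1.225/1.24806 = 0.9815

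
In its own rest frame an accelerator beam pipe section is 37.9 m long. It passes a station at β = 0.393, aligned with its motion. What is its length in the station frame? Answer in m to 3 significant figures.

γ = 1/√(1 − 0.393²) = 1.0875
Length contraction: L = L₀/γ = 37.9/1.0875 = 34.9 m

L ≈ 34.9 m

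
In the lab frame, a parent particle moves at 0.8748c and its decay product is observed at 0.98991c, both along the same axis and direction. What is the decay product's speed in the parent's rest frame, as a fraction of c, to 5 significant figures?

Inverse velocity addition: u' = (u − v)/(1 − uv/c²)
= (0.98991 − 0.8748)/(1 − 0.98991×0.8748) = 0.11511/0.1340267 = 0.85886

u' ≈ 0.85886c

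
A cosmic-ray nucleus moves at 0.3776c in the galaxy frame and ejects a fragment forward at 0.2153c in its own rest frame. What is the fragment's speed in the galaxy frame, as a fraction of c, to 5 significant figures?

Compose boost 2: (0.2153 + 0.3776)/(1 + 0.2153×0.3776) = 0.59290/1.081297 = 0.54832

u ≈ 0.54832c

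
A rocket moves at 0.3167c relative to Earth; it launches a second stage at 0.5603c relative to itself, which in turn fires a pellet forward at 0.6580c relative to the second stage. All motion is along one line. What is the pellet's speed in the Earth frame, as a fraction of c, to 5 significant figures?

u ≈ 0.94144c

Compose boost 2: (0.5603 + 0.3167)/(1 + 0.5603×0.3167) = 0.87700/1.177447 = 0.7448318
Compose boost 3: (0.6580 + 0.7448318)/(1 + 0.6580×0.7448318) = 1.402832/1.490099 = 0.94144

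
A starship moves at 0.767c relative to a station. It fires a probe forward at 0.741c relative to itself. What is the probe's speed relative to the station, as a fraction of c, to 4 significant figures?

Relativistic velocity addition: u = (u' + v)/(1 + u'v/c²)
= (0.741 + 0.767)/(1 + 0.741×0.767) = 1.508/1.56835 = 0.9615

u ≈ 0.9615c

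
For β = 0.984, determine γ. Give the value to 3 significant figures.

γ = 1/√(1 − β²) = 1/√(1 − 0.984²) = 1/√(0.031744) = 5.61

γ ≈ 5.61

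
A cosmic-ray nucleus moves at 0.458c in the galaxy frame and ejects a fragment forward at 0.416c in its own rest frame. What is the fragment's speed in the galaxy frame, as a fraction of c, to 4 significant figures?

u ≈ 0.7341c

Compose boost 2: (0.416 + 0.458)/(1 + 0.416×0.458) = 0.8740/1.19053 = 0.7341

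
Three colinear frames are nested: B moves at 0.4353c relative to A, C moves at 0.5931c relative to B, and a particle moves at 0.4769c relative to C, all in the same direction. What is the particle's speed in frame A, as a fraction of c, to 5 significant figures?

Compose boost 2: (0.5931 + 0.4353)/(1 + 0.5931×0.4353) = 1.0284/1.258176 = 0.8173734
Compose boost 3: (0.4769 + 0.8173734)/(1 + 0.4769×0.8173734) = 1.294273/1.389805 = 0.93126

u ≈ 0.93126c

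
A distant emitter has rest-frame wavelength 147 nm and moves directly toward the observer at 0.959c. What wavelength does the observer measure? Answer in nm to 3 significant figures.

λ_obs ≈ 21.3 nm

Relativistic Doppler: λ_obs = λ_src √((1−β)/(1+β))
= 147 × √(0.041000/1.9590) = 147 × 0.14467 = 21.3 nm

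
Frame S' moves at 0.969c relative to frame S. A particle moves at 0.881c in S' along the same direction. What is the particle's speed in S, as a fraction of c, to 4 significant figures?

u ≈ 0.9980c

Relativistic velocity addition: u = (u' + v)/(1 + u'v/c²)
= (0.881 + 0.969)/(1 + 0.881×0.969) = 1.850/1.85369 = 0.9980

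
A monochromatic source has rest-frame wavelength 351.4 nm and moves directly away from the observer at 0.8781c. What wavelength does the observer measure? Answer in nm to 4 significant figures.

λ_obs ≈ 1379 nm

Relativistic Doppler: λ_obs = λ_src √((1+β)/(1−β))
= 351.4 × √(1.87810/0.121900) = 351.4 × 3.92516 = 1379 nm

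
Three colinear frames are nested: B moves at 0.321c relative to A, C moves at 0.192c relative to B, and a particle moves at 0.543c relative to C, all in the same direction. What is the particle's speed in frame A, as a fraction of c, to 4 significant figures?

u ≈ 0.8129c

Compose boost 2: (0.192 + 0.321)/(1 + 0.192×0.321) = 0.5130/1.06163 = 0.483218
Compose boost 3: (0.543 + 0.483218)/(1 + 0.543×0.483218) = 1.02622/1.26239 = 0.8129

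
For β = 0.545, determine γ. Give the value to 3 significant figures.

γ ≈ 1.19

γ = 1/√(1 − β²) = 1/√(1 − 0.545²) = 1/√(0.70297) = 1.19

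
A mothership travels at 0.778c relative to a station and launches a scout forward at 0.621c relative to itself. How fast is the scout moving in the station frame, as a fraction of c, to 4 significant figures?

u ≈ 0.9433c

Compose boost 2: (0.621 + 0.778)/(1 + 0.621×0.778) = 1.399/1.48314 = 0.9433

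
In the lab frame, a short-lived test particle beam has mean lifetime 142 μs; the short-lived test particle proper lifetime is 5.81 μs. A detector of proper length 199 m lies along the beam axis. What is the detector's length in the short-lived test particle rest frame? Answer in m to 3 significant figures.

L ≈ 8.14 m

Time dilation ⇒ γ = Δt/τ₀ = 142/5.81 = 24.441
Length contraction: L = L₀/γ = 199/24.441 = 8.14 m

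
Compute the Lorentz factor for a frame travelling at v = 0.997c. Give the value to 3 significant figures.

γ = 1/√(1 − β²) = 1/√(1 − 0.997²) = 1/√(0.0059910) = 12.9

γ ≈ 12.9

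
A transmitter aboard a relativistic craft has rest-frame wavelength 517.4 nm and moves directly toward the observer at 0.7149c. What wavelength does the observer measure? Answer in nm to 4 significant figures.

λ_obs ≈ 211.0 nm

Relativistic Doppler: λ_obs = λ_src √((1−β)/(1+β))
= 517.4 × √(0.285100/1.71490) = 517.4 × 0.407736 = 211.0 nm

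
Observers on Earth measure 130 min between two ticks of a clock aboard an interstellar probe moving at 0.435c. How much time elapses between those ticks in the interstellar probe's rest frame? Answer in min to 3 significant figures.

γ = 1/√(1 − 0.435²) = 1.1106
Proper time: τ₀ = Δt/γ = 130/1.1106 = 117 min

τ₀ ≈ 117 min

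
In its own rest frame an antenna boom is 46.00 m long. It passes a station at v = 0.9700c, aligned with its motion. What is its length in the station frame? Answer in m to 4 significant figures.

L ≈ 11.18 m

γ = 1/√(1 − 0.9700²) = 4.11345
Length contraction: L = L₀/γ = 46.00/4.11345 = 11.18 m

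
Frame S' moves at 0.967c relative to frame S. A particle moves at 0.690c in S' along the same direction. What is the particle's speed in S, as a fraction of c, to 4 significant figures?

u ≈ 0.9939c

Relativistic velocity addition: u = (u' + v)/(1 + u'v/c²)
= (0.690 + 0.967)/(1 + 0.690×0.967) = 1.657/1.66723 = 0.9939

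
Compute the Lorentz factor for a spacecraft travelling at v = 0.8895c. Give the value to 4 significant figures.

γ = 1/√(1 − β²) = 1/√(1 − 0.8895²) = 1/√(0.208790) = 2.188

γ ≈ 2.188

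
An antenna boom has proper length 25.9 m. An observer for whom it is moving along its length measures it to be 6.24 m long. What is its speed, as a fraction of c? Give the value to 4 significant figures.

β ≈ 0.9705

γ = L₀/L = 25.9/6.24 = 4.15064
β = √(1 − 1/γ²) = 0.9705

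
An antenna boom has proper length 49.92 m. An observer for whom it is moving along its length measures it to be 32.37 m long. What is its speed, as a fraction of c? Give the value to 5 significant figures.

β ≈ 0.76127

γ = L₀/L = 49.92/32.37 = 1.542169
β = √(1 − 1/γ²) = 0.76127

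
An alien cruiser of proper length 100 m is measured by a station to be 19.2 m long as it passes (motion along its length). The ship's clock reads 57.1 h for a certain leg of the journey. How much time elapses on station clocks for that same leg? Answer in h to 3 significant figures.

Length contraction ⇒ γ = L₀/L = 100/19.2 = 5.2083
Time dilation: Δt = γτ₀ = 5.2083 × 57.1 h = 297 h

Δt ≈ 297 h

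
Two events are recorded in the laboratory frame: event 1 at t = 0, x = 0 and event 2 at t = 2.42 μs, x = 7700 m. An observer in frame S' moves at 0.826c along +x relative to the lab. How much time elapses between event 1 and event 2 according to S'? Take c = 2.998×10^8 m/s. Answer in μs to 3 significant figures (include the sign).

γ = 1/√(1 − 0.826²) = 1.7741
Δt' = γ(Δt − vΔx/c²) = 1.7741 × (2.42 μs − 0.826×7700 m / (2.998×10^8 m/s))
= 1.7741 × (-18.795 μs) = -33.3 μs

Δt' ≈ -33.3 μs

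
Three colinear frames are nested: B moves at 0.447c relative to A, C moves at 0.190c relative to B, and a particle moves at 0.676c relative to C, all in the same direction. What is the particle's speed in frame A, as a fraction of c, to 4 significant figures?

u ≈ 0.9042c

Compose boost 2: (0.190 + 0.447)/(1 + 0.190×0.447) = 0.6370/1.08493 = 0.587135
Compose boost 3: (0.676 + 0.587135)/(1 + 0.676×0.587135) = 1.26313/1.39690 = 0.9042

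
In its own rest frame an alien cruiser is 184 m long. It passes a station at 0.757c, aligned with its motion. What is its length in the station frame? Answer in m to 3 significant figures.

γ = 1/√(1 − 0.757²) = 1.5304
Length contraction: L = L₀/γ = 184/1.5304 = 120 m

L ≈ 120 m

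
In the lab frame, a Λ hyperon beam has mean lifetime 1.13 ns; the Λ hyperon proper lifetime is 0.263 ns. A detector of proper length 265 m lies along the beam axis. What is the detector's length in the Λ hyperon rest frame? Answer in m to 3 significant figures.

Time dilation ⇒ γ = Δt/τ₀ = 1.13/0.263 = 4.2966
Length contraction: L = L₀/γ = 265/4.2966 = 61.7 m

L ≈ 61.7 m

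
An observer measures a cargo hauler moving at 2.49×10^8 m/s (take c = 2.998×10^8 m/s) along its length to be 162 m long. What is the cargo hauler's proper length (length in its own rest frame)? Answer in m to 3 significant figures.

β = v/c = 2.49×10^8 / 2.998×10^8 = 0.83055
γ = 1/√(1 − 0.83055²) = 1.7955
L₀ = γL = 1.7955 × 162 = 291 m

L₀ ≈ 291 m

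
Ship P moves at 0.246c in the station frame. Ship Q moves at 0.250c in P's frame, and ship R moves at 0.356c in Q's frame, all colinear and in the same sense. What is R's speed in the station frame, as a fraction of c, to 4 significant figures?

u ≈ 0.7058c

Compose boost 2: (0.250 + 0.246)/(1 + 0.250×0.246) = 0.4960/1.06150 = 0.467263
Compose boost 3: (0.356 + 0.467263)/(1 + 0.356×0.467263) = 0.823263/1.16635 = 0.7058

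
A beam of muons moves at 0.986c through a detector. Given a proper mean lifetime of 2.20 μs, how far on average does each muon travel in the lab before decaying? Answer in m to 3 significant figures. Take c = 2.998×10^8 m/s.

d ≈ 3900 m

γ = 1/√(1 − 0.986²) = 5.9972
Dilated lifetime: Δt = γτ₀ = 5.9972 × 2.20 μs = 13.194 μs
d = vΔt = 0.986c × 13.194 μs = 2.9560×10^8 m/s × 1.3194×10^-5 s = 3900 m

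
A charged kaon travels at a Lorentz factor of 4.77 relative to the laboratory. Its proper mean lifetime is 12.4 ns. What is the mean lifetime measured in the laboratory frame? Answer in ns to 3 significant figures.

γ = 4.77 (given)
Time dilation: Δt = γτ₀ = 4.77 × 12.4 ns = 59.1 ns

Δt ≈ 59.1 ns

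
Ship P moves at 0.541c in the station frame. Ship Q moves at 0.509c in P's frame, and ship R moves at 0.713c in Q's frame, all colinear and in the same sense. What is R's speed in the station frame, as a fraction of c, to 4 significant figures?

u ≈ 0.9680c

Compose boost 2: (0.509 + 0.541)/(1 + 0.509×0.541) = 1.050/1.27537 = 0.823291
Compose boost 3: (0.713 + 0.823291)/(1 + 0.713×0.823291) = 1.53629/1.58701 = 0.9680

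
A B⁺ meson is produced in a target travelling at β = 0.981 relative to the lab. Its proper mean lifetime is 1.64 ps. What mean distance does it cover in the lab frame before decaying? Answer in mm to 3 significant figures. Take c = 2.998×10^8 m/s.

d ≈ 2.49 mm

γ = 1/√(1 − 0.981²) = 5.1544
Dilated lifetime: Δt = γτ₀ = 5.1544 × 1.64 ps = 8.4533 ps
d = vΔt = 0.981c × 8.4533 ps = 2.9410×10^8 m/s × 8.4533×10^-12 s = 2.49 mm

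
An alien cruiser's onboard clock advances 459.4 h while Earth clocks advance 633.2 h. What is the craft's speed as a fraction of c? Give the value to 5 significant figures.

β ≈ 0.68820

γ = Δt/τ₀ = 633.2/459.4 = 1.378320
β = √(1 − 1/γ²) = √(1 − 1/1.378320²) = 0.68820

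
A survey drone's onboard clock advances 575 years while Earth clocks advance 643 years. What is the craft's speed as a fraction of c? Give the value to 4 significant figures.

γ = Δt/τ₀ = 643/575 = 1.11826
β = √(1 − 1/γ²) = √(1 − 1/1.11826²) = 0.4476

β ≈ 0.4476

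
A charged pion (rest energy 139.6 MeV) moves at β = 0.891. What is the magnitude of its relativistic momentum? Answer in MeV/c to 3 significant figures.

p ≈ 274 MeV/c

γ = 1/√(1 − 0.891²) = 2.2026
p = γβm₀c = 2.2026 × 0.891 × 139.6 MeV/c = 274 MeV/c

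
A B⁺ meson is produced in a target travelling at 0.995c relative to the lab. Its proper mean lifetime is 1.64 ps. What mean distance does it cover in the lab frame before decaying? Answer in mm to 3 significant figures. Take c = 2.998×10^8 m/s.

γ = 1/√(1 − 0.995²) = 10.013
Dilated lifetime: Δt = γτ₀ = 10.013 × 1.64 ps = 16.421 ps
d = vΔt = 0.995c × 16.421 ps = 2.9830×10^8 m/s × 1.6421×10^-11 s = 4.90 mm

d ≈ 4.90 mm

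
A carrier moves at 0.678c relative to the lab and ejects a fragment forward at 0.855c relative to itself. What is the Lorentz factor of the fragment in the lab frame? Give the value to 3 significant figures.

γ ≈ 4.14

u_lab = (0.855 + 0.678)/(1 + 0.855×0.678) = 1.533/1.57969 = 0.970444
γ = 1/√(1 − 0.970444²) = 4.14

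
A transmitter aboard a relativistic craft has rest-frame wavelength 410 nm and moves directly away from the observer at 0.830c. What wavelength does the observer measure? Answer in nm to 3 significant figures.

λ_obs ≈ 1350 nm

Relativistic Doppler: λ_obs = λ_src √((1+β)/(1−β))
= 410 × √(1.8300/0.17000) = 410 × 3.2810 = 1350 nm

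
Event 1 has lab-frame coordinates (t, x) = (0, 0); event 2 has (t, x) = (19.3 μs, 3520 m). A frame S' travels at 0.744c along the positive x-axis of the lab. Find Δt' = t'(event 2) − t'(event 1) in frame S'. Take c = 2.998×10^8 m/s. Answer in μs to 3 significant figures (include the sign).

Δt' ≈ 15.8 μs

γ = 1/√(1 − 0.744²) = 1.4966
Δt' = γ(Δt − vΔx/c²) = 1.4966 × (19.3 μs − 0.744×3520 m / (2.998×10^8 m/s))
= 1.4966 × (10.565 μs) = 15.8 μs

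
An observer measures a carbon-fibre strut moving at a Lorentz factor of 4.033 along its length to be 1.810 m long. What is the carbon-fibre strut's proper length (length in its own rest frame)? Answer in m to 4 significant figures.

γ = 4.033 (given)
L₀ = γL = 4.033 × 1.810 = 7.300 m

L₀ ≈ 7.300 m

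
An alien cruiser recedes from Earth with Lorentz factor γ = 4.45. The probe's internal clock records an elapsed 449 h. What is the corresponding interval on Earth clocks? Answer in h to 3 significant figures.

γ = 4.45 (given)
Time dilation: Δt = γτ₀ = 4.45 × 449 h = 2000 h

Δt ≈ 2000 h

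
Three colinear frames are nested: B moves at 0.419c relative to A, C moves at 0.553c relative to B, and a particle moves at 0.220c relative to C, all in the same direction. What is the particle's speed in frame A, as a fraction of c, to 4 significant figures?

Compose boost 2: (0.553 + 0.419)/(1 + 0.553×0.419) = 0.9720/1.23171 = 0.789149
Compose boost 3: (0.220 + 0.789149)/(1 + 0.220×0.789149) = 1.00915/1.17361 = 0.8599

u ≈ 0.8599c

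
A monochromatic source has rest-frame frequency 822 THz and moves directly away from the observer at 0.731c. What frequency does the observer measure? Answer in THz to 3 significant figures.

Relativistic Doppler: f_obs = f_src √((1−β)/(1+β))
= 822 × √(0.26900/1.7310) = 822 × 0.39421 = 324 THz

f_obs ≈ 324 THz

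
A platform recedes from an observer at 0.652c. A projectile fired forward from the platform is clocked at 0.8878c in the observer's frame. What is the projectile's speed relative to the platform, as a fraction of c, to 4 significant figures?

u' ≈ 0.5599c

Inverse velocity addition: u' = (u − v)/(1 − uv/c²)
= (0.8878 − 0.652)/(1 − 0.8878×0.652) = 0.2358/0.421154 = 0.5599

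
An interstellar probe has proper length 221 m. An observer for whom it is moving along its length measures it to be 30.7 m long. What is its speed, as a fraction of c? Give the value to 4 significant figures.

γ = L₀/L = 221/30.7 = 7.19870
β = √(1 − 1/γ²) = 0.9903

β ≈ 0.9903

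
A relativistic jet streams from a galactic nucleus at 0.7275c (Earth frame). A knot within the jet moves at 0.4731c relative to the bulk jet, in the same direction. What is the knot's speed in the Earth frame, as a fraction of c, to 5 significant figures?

Relativistic velocity addition: u = (u' + v)/(1 + u'v/c²)
= (0.4731 + 0.7275)/(1 + 0.4731×0.7275) = 1.2006/1.344180 = 0.89318

u ≈ 0.89318c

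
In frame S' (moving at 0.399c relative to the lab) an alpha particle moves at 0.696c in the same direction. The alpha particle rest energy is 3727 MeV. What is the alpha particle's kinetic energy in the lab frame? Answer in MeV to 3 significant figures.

K ≈ 3510 MeV

u_lab = (0.696 + 0.399)/(1 + 0.696×0.399) = 0.857006
γ = 1/√(1 − 0.857006²) = 1.9406
K = (γ − 1)m₀c² = (1.9406 − 1) × 3727 = 0.94059 × 3727 = 3510 MeV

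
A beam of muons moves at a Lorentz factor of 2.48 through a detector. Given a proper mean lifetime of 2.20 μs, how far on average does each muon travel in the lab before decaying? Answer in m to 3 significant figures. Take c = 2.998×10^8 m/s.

d ≈ 1500 m

β = √(1 − 1/γ²) = √(1 − 1/2.48²) = 0.91510
Dilated lifetime: Δt = γτ₀ = 2.48 × 2.20 μs = 5.4560 μs
d = vΔt = 0.91510c × 5.4560 μs = 2.7435×10^8 m/s × 5.4560×10^-6 s = 1500 m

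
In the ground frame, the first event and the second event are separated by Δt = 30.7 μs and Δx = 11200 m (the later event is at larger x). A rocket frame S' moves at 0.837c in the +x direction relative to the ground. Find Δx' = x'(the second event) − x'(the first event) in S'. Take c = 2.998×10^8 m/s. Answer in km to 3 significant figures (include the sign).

γ = 1/√(1 − 0.837²) = 1.8275
Δx' = γ(Δx − vΔt) = 1.8275 × (11200 m − 0.837×(2.998×10^8 m/s)×30.7×10^-6 s)
= 1.8275 × (3496.4 m) = 6.39 km

Δx' ≈ 6.39 km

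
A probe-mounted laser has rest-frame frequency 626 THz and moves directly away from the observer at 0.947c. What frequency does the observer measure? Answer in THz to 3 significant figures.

Relativistic Doppler: f_obs = f_src √((1−β)/(1+β))
= 626 × √(0.053000/1.9470) = 626 × 0.16499 = 103 THz

f_obs ≈ 103 THz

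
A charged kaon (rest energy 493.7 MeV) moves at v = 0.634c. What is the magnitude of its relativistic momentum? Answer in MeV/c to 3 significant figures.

p ≈ 405 MeV/c

γ = 1/√(1 − 0.634²) = 1.2931
p = γβm₀c = 1.2931 × 0.634 × 493.7 MeV/c = 405 MeV/c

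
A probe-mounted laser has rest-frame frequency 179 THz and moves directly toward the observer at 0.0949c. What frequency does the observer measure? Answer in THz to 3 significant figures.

f_obs ≈ 197 THz

Relativistic Doppler: f_obs = f_src √((1+β)/(1−β))
= 179 × √(1.0949/0.90510) = 179 × 1.0999 = 197 THz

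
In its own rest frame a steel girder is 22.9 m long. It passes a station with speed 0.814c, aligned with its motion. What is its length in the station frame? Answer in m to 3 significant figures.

L ≈ 13.3 m

γ = 1/√(1 − 0.814²) = 1.7216
Length contraction: L = L₀/γ = 22.9/1.7216 = 13.3 m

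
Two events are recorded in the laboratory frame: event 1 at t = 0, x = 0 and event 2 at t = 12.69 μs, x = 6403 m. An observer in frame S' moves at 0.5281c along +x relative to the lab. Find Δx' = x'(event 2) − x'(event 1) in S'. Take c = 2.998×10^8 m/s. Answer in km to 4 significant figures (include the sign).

γ = 1/√(1 − 0.5281²) = 1.17760
Δx' = γ(Δx − vΔt) = 1.17760 × (6403 m − 0.5281×(2.998×10^8 m/s)×12.69×10^-6 s)
= 1.17760 × (4393.86 m) = 5.174 km

Δx' ≈ 5.174 km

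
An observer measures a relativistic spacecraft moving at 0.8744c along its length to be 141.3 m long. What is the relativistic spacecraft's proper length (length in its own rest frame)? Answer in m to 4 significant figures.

L₀ ≈ 291.2 m

γ = 1/√(1 − 0.8744²) = 2.06098
L₀ = γL = 2.06098 × 141.3 = 291.2 m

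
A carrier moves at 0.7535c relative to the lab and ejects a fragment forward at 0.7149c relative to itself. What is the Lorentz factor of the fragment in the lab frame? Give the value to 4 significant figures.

u_lab = (0.7149 + 0.7535)/(1 + 0.7149×0.7535) = 1.4684/1.538677 = 0.9543263
γ = 1/√(1 − 0.9543263²) = 3.347

γ ≈ 3.347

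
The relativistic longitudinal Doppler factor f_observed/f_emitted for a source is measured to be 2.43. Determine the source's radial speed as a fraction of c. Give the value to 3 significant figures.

f_obs/f_src = √((1+β)/(1−β)) = 2.43  ⇒  (1+β)/(1−β) = 5.9049
β = |1 − D²|/(1 + D²) = |1 − 5.9049|/(1 + 5.9049) = 0.710

β ≈ 0.710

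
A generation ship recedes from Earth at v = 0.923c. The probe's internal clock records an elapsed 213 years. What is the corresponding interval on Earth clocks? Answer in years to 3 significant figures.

Δt ≈ 554 years

γ = 1/√(1 − 0.923²) = 2.5988
Time dilation: Δt = γτ₀ = 2.5988 × 213 years = 554 years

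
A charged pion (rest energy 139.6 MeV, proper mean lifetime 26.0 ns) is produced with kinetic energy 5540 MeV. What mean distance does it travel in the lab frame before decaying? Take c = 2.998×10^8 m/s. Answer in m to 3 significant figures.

d ≈ 317 m

γ = 1 + K/(m₀c²) = 1 + 5540/139.6 = 40.685
β = √(1 − 1/γ²) = 0.99970
Dilated lifetime: γτ₀ = 40.685 × 26.0 ns = 1057.8 ns
d = βc·γτ₀ = 0.99970 × (2.998×10^8 m/s) × 1.0578×10^-6 s = 317 m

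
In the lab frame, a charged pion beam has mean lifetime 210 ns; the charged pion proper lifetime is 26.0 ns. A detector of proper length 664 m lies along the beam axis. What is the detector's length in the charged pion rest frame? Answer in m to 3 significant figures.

Time dilation ⇒ γ = Δt/τ₀ = 210/26.0 = 8.0769
Length contraction: L = L₀/γ = 664/8.0769 = 82.2 m

L ≈ 82.2 m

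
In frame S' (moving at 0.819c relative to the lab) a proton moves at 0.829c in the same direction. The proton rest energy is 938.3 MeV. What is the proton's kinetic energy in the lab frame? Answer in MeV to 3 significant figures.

u_lab = (0.829 + 0.819)/(1 + 0.829×0.819) = 0.981565
γ = 1/√(1 − 0.981565²) = 5.2321
K = (γ − 1)m₀c² = (5.2321 − 1) × 938.3 = 4.2321 × 938.3 = 3970 MeV

K ≈ 3970 MeV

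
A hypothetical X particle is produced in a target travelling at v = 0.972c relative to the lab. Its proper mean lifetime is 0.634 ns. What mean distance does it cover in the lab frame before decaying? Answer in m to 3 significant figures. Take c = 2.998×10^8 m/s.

γ = 1/√(1 − 0.972²) = 4.2557
Dilated lifetime: Δt = γτ₀ = 4.2557 × 0.634 ns = 2.6981 ns
d = vΔt = 0.972c × 2.6981 ns = 2.9141×10^8 m/s × 2.6981×10^-9 s = 0.786 m

d ≈ 0.786 m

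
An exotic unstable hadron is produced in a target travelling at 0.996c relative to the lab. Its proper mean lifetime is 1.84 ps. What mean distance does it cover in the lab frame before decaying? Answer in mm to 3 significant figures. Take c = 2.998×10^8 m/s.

d ≈ 6.15 mm

γ = 1/√(1 − 0.996²) = 11.192
Dilated lifetime: Δt = γτ₀ = 11.192 × 1.84 ps = 20.592 ps
d = vΔt = 0.996c × 20.592 ps = 2.9860×10^8 m/s × 2.0592×10^-11 s = 6.15 mm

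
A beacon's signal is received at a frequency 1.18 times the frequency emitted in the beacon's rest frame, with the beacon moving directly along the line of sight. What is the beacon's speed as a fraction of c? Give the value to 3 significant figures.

f_obs/f_src = √((1+β)/(1−β)) = 1.18  ⇒  (1+β)/(1−β) = 1.3924
β = |1 − D²|/(1 + D²) = |1 − 1.3924|/(1 + 1.3924) = 0.164

β ≈ 0.164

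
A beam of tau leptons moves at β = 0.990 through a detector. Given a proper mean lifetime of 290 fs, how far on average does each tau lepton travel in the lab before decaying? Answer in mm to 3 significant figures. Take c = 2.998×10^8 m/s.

d ≈ 0.610 mm

γ = 1/√(1 − 0.990²) = 7.0888
Dilated lifetime: Δt = γτ₀ = 7.0888 × 290 fs = 2055.8 fs
d = vΔt = 0.990c × 2055.8 fs = 2.9680×10^8 m/s × 2.0558×10^-12 s = 0.610 mm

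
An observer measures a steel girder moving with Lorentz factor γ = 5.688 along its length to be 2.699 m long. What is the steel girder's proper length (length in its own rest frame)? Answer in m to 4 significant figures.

γ = 5.688 (given)
L₀ = γL = 5.688 × 2.699 = 15.35 m

L₀ ≈ 15.35 m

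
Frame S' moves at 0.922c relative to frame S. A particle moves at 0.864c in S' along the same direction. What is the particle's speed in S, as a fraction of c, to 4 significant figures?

Relativistic velocity addition: u = (u' + v)/(1 + u'v/c²)
= (0.864 + 0.922)/(1 + 0.864×0.922) = 1.786/1.79661 = 0.9941

u ≈ 0.9941c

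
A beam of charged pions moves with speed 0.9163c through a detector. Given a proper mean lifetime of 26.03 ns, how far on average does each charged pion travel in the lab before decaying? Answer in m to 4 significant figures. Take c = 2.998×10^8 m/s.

d ≈ 17.85 m

γ = 1/√(1 − 0.9163²) = 2.49693
Dilated lifetime: Δt = γτ₀ = 2.49693 × 26.03 ns = 64.9950 ns
d = vΔt = 0.9163c × 64.9950 ns = 2.74707×10^8 m/s × 6.49950×10^-8 s = 17.85 m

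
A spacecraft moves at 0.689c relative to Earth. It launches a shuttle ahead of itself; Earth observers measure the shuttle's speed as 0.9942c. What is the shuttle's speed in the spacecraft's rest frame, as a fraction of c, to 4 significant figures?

u' ≈ 0.9689c

Inverse velocity addition: u' = (u − v)/(1 − uv/c²)
= (0.9942 − 0.689)/(1 − 0.9942×0.689) = 0.3052/0.314996 = 0.9689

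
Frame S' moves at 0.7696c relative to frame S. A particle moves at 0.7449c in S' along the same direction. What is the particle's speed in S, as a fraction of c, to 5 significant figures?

Relativistic velocity addition: u = (u' + v)/(1 + u'v/c²)
= (0.7449 + 0.7696)/(1 + 0.7449×0.7696) = 1.5145/1.573275 = 0.96264

u ≈ 0.96264c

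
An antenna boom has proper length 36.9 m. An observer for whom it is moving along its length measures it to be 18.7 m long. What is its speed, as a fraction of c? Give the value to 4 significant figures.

β ≈ 0.8621

γ = L₀/L = 36.9/18.7 = 1.97326
β = √(1 − 1/γ²) = 0.8621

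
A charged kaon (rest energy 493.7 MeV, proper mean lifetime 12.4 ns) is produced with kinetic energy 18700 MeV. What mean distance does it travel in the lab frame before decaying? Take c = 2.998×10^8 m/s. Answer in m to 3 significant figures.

γ = 1 + K/(m₀c²) = 1 + 18700/493.7 = 38.877
β = √(1 − 1/γ²) = 0.99967
Dilated lifetime: γτ₀ = 38.877 × 12.4 ns = 482.08 ns
d = βc·γτ₀ = 0.99967 × (2.998×10^8 m/s) × 4.8208×10^-7 s = 144 m

d ≈ 144 m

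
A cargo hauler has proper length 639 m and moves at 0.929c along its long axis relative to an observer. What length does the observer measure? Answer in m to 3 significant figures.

γ = 1/√(1 − 0.929²) = 2.7021
Length contraction: L = L₀/γ = 639/2.7021 = 236 m

L ≈ 236 m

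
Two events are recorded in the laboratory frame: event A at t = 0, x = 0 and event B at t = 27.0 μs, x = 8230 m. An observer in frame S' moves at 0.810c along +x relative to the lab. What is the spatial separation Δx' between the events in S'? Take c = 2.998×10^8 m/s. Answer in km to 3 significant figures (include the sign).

Δx' ≈ 2.85 km

γ = 1/√(1 − 0.810²) = 1.7052
Δx' = γ(Δx − vΔt) = 1.7052 × (8230 m − 0.810×(2.998×10^8 m/s)×27.0×10^-6 s)
= 1.7052 × (1673.4 m) = 2.85 km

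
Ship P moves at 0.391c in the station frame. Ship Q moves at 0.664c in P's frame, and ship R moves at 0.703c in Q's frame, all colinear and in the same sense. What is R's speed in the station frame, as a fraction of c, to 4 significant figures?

Compose boost 2: (0.664 + 0.391)/(1 + 0.664×0.391) = 1.055/1.25962 = 0.837552
Compose boost 3: (0.703 + 0.837552)/(1 + 0.703×0.837552) = 1.54055/1.58880 = 0.9696

u ≈ 0.9696c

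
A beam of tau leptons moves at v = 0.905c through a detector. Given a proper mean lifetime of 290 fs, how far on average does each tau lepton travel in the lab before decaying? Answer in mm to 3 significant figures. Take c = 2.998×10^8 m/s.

d ≈ 0.185 mm

γ = 1/√(1 − 0.905²) = 2.3507
Dilated lifetime: Δt = γτ₀ = 2.3507 × 290 fs = 681.69 fs
d = vΔt = 0.905c × 681.69 fs = 2.7132×10^8 m/s × 6.8169×10^-13 s = 0.185 mm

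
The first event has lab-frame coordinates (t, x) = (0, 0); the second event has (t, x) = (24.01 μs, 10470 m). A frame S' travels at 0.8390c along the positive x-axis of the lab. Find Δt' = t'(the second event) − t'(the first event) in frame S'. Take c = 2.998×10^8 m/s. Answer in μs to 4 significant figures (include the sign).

Δt' ≈ -9.723 μs

γ = 1/√(1 − 0.8390²) = 1.83779
Δt' = γ(Δt − vΔx/c²) = 1.83779 × (24.01 μs − 0.8390×10470 m / (2.998×10^8 m/s))
= 1.83779 × (-5.29063 μs) = -9.723 μs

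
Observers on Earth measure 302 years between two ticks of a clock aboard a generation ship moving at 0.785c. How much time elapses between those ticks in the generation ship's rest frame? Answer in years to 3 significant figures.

τ₀ ≈ 187 years

γ = 1/√(1 − 0.785²) = 1.6142
Proper time: τ₀ = Δt/γ = 302/1.6142 = 187 years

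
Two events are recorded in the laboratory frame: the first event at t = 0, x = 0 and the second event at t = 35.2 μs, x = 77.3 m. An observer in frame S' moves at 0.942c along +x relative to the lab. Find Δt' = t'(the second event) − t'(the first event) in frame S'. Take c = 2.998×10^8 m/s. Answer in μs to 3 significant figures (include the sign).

γ = 1/√(1 − 0.942²) = 2.9796
Δt' = γ(Δt − vΔx/c²) = 2.9796 × (35.2 μs − 0.942×77.3 m / (2.998×10^8 m/s))
= 2.9796 × (34.957 μs) = 104 μs

Δt' ≈ 104 μs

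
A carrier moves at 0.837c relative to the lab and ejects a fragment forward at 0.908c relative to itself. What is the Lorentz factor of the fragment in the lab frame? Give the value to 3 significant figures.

γ ≈ 7.68

u_lab = (0.908 + 0.837)/(1 + 0.908×0.837) = 1.745/1.76000 = 0.991480
γ = 1/√(1 − 0.991480²) = 7.68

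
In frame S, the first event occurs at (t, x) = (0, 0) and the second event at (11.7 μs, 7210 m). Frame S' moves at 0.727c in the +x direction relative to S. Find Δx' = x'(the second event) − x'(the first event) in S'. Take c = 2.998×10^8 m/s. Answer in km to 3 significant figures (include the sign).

γ = 1/√(1 − 0.727²) = 1.4564
Δx' = γ(Δx − vΔt) = 1.4564 × (7210 m − 0.727×(2.998×10^8 m/s)×11.7×10^-6 s)
= 1.4564 × (4659.9 m) = 6.79 km

Δx' ≈ 6.79 km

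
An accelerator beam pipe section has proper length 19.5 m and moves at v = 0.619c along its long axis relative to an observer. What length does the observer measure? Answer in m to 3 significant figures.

L ≈ 15.3 m

γ = 1/√(1 − 0.619²) = 1.2733
Length contraction: L = L₀/γ = 19.5/1.2733 = 15.3 m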